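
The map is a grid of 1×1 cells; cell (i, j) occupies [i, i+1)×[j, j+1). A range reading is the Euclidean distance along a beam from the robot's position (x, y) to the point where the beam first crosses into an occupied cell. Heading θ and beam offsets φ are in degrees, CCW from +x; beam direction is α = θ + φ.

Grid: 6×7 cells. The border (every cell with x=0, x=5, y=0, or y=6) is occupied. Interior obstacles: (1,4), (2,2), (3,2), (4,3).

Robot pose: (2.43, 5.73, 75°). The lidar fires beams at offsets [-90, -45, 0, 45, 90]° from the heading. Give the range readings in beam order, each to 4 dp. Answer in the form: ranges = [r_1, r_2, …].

ranges = [2.6607, 0.5400, 0.2795, 0.3118, 1.0432]

beam 1: φ=-90°, α=345°
  dir = (cos 345°, sin 345°) = (0.9659, -0.2588); from cell (2,5)
  next x-line at t=0.5901, next y-line at t=2.8205; Δt_x=1.0353, Δt_y=3.8637
    x: enter (3,5) at t=0.5901
    x: enter (4,5) at t=1.6254
    x: enter (5,5) at t=2.6607 ← occupied
  → r_1 = 2.6607
beam 2: φ=-45°, α=30°
  dir = (cos 30°, sin 30°) = (0.8660, 0.5000); from cell (2,5)
  next x-line at t=0.6582, next y-line at t=0.5400; Δt_x=1.1547, Δt_y=2.0000
    y: enter (2,6) at t=0.5400 ← occupied
  → r_2 = 0.5400
beam 3: φ=0°, α=75°
  dir = (cos 75°, sin 75°) = (0.2588, 0.9659); from cell (2,5)
  next x-line at t=2.2023, next y-line at t=0.2795; Δt_x=3.8637, Δt_y=1.0353
    y: enter (2,6) at t=0.2795 ← occupied
  → r_3 = 0.2795
beam 4: φ=45°, α=120°
  dir = (cos 120°, sin 120°) = (-0.5000, 0.8660); from cell (2,5)
  next x-line at t=0.8600, next y-line at t=0.3118; Δt_x=2.0000, Δt_y=1.1547
    y: enter (2,6) at t=0.3118 ← occupied
  → r_4 = 0.3118
beam 5: φ=90°, α=165°
  dir = (cos 165°, sin 165°) = (-0.9659, 0.2588); from cell (2,5)
  next x-line at t=0.4452, next y-line at t=1.0432; Δt_x=1.0353, Δt_y=3.8637
    x: enter (1,5) at t=0.4452
    y: enter (1,6) at t=1.0432 ← occupied
  → r_5 = 1.0432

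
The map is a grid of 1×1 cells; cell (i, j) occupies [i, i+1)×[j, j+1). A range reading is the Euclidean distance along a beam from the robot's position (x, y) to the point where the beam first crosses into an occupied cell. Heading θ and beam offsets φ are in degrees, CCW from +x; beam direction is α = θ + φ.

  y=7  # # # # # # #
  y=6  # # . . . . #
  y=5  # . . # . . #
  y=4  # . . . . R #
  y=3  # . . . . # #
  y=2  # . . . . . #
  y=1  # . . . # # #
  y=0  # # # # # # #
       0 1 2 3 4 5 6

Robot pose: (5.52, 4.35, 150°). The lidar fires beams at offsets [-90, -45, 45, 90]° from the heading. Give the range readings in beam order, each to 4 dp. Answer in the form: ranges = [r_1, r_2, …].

ranges = [0.9600, 2.7435, 4.6794, 0.4041]

beam 1: φ=-90°, α=60°
  cosα=0.5000 sinα=0.8660 | (5,4) | tMaxX 0.9600 tMaxY 0.7506 | tΔX 2.0000 tΔY 1.1547
    t=0.7506 [y] (5,5)
    t=0.9600 [x] (6,5) — stop
  → r_1 = 0.9600
beam 2: φ=-45°, α=105°
  cosα=-0.2588 sinα=0.9659 | (5,4) | tMaxX 2.0091 tMaxY 0.6729 | tΔX 3.8637 tΔY 1.0353
    t=0.6729 [y] (5,5)
    t=1.7082 [y] (5,6)
    t=2.0091 [x] (4,6)
    t=2.7435 [y] (4,7) — stop
  → r_2 = 2.7435
beam 3: φ=45°, α=195°
  cosα=-0.9659 sinα=-0.2588 | (5,4) | tMaxX 0.5383 tMaxY 1.3523 | tΔX 1.0353 tΔY 3.8637
    t=0.5383 [x] (4,4)
    t=1.3523 [y] (4,3)
    t=1.5736 [x] (3,3)
    t=2.6089 [x] (2,3)
    t=3.6442 [x] (1,3)
    t=4.6794 [x] (0,3) — stop
  → r_3 = 4.6794
beam 4: φ=90°, α=240°
  cosα=-0.5000 sinα=-0.8660 | (5,4) | tMaxX 1.0400 tMaxY 0.4041 | tΔX 2.0000 tΔY 1.1547
    t=0.4041 [y] (5,3) — stop
  → r_4 = 0.4041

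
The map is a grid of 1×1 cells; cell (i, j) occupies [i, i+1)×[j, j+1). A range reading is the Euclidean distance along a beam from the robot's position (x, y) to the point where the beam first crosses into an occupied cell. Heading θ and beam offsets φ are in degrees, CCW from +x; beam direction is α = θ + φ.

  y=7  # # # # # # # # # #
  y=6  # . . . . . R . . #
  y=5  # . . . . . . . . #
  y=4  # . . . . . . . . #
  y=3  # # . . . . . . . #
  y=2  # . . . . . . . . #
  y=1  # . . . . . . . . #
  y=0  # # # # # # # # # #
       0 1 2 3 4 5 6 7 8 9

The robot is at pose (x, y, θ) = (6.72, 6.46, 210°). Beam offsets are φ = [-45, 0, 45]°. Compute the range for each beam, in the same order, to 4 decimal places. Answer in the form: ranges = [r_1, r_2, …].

beam 1: φ=-45°, α=165°
  d=(-0.9659,0.2588)  start (6,6)  tX=0.7454 tY=2.0864  stride 1/|dx|=1.0353 1/|dy|=3.8637
    cross x-line → (5,6), t=0.7454
    cross x-line → (4,6), t=1.7807
    cross y-line → (4,7), t=2.0864 (wall)
  → r_1 = 2.0864
beam 2: φ=0°, α=210°
  d=(-0.8660,-0.5000)  start (6,6)  tX=0.8314 tY=0.9200  stride 1/|dx|=1.1547 1/|dy|=2.0000
    cross x-line → (5,6), t=0.8314
    cross y-line → (5,5), t=0.9200
    cross x-line → (4,5), t=1.9861
    cross y-line → (4,4), t=2.9200
    cross x-line → (3,4), t=3.1408
    cross x-line → (2,4), t=4.2955
    cross y-line → (2,3), t=4.9200
    cross x-line → (1,3), t=5.4502 (wall)
  → r_2 = 5.4502
beam 3: φ=45°, α=255°
  d=(-0.2588,-0.9659)  start (6,6)  tX=2.7819 tY=0.4762  stride 1/|dx|=3.8637 1/|dy|=1.0353
    cross y-line → (6,5), t=0.4762
    cross y-line → (6,4), t=1.5115
    cross y-line → (6,3), t=2.5468
    cross x-line → (5,3), t=2.7819
    cross y-line → (5,2), t=3.5821
    cross y-line → (5,1), t=4.6173
    cross y-line → (5,0), t=5.6526 (wall)
  → r_3 = 5.6526

ranges = [2.0864, 5.4502, 5.6526]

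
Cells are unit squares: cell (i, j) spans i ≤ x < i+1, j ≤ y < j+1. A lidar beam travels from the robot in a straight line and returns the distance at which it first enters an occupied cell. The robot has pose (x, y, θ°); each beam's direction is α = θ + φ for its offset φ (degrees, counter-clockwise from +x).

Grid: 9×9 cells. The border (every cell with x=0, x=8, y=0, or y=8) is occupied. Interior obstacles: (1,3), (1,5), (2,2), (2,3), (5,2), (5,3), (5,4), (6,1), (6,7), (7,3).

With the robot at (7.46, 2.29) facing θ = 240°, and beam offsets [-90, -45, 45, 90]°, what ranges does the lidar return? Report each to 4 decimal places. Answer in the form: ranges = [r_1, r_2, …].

ranges = [1.6859, 1.1205, 1.3355, 0.6235]

beam 1: φ=-90°, α=150°
  dir = (cos 150°, sin 150°) = (-0.8660, 0.5000); from cell (7,2)
  next x-line at t=0.5312, next y-line at t=1.4200; Δt_x=1.1547, Δt_y=2.0000
    x: enter (6,2) at t=0.5312
    y: enter (6,3) at t=1.4200
    x: enter (5,3) at t=1.6859 ← occupied
  → r_1 = 1.6859
beam 2: φ=-45°, α=195°
  dir = (cos 195°, sin 195°) = (-0.9659, -0.2588); from cell (7,2)
  next x-line at t=0.4762, next y-line at t=1.1205; Δt_x=1.0353, Δt_y=3.8637
    x: enter (6,2) at t=0.4762
    y: enter (6,1) at t=1.1205 ← occupied
  → r_2 = 1.1205
beam 3: φ=45°, α=285°
  dir = (cos 285°, sin 285°) = (0.2588, -0.9659); from cell (7,2)
  next x-line at t=2.0864, next y-line at t=0.3002; Δt_x=3.8637, Δt_y=1.0353
    y: enter (7,1) at t=0.3002
    y: enter (7,0) at t=1.3355 ← occupied
  → r_3 = 1.3355
beam 4: φ=90°, α=330°
  dir = (cos 330°, sin 330°) = (0.8660, -0.5000); from cell (7,2)
  next x-line at t=0.6235, next y-line at t=0.5800; Δt_x=1.1547, Δt_y=2.0000
    y: enter (7,1) at t=0.5800
    x: enter (8,1) at t=0.6235 ← occupied
  → r_4 = 0.6235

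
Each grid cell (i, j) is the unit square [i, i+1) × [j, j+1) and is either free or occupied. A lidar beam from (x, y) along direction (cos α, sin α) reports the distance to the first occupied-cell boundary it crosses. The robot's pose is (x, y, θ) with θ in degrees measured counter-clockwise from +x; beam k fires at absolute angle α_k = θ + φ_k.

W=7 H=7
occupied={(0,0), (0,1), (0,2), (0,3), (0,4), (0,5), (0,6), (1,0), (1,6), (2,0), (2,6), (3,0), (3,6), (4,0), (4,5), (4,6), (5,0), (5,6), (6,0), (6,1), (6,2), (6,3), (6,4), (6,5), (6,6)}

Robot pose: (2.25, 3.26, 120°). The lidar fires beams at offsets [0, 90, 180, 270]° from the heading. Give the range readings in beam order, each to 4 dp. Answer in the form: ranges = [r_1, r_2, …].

ranges = [2.5000, 1.4434, 2.6096, 4.3301]

beam 1: φ=0°, α=120°
  direction (-0.5000, 0.8660); cell (2,3); t to first gridline: x 0.5000, y 0.8545 (then +2.0000 / +1.1547)
    (1,3) via x @ 0.5000
    (1,4) via y @ 0.8545
    (1,5) via y @ 2.0092
    (0,5) via x @ 2.5000  # hit
  → r_1 = 2.5000
beam 2: φ=90°, α=210°
  direction (-0.8660, -0.5000); cell (2,3); t to first gridline: x 0.2887, y 0.5200 (then +1.1547 / +2.0000)
    (1,3) via x @ 0.2887
    (1,2) via y @ 0.5200
    (0,2) via x @ 1.4434  # hit
  → r_2 = 1.4434
beam 3: φ=180°, α=300°
  direction (0.5000, -0.8660); cell (2,3); t to first gridline: x 1.5000, y 0.3002 (then +2.0000 / +1.1547)
    (2,2) via y @ 0.3002
    (2,1) via y @ 1.4549
    (3,1) via x @ 1.5000
    (3,0) via y @ 2.6096  # hit
  → r_3 = 2.6096
beam 4: φ=270°, α=30°
  direction (0.8660, 0.5000); cell (2,3); t to first gridline: x 0.8660, y 1.4800 (then +1.1547 / +2.0000)
    (3,3) via x @ 0.8660
    (3,4) via y @ 1.4800
    (4,4) via x @ 2.0207
    (5,4) via x @ 3.1754
    (5,5) via y @ 3.4800
    (6,5) via x @ 4.3301  # hit
  → r_4 = 4.3301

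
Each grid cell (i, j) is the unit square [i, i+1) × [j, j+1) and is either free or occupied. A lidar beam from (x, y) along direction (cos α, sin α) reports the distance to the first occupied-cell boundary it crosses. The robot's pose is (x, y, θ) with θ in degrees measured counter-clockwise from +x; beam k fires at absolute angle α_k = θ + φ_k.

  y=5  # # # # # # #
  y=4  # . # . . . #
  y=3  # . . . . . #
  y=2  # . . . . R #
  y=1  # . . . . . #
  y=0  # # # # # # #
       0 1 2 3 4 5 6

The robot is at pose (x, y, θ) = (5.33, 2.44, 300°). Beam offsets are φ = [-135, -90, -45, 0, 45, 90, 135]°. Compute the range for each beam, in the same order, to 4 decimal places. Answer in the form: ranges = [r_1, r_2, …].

beam 1: φ=-135°, α=165°
  direction (-0.9659, 0.2588); cell (5,2); t to first gridline: x 0.3416, y 2.1637 (then +1.0353 / +3.8637)
    (4,2) via x @ 0.3416
    (3,2) via x @ 1.3769
    (3,3) via y @ 2.1637
    (2,3) via x @ 2.4122
    (1,3) via x @ 3.4475
    (0,3) via x @ 4.4827  # hit
  → r_1 = 4.4827
beam 2: φ=-90°, α=210°
  direction (-0.8660, -0.5000); cell (5,2); t to first gridline: x 0.3811, y 0.8800 (then +1.1547 / +2.0000)
    (4,2) via x @ 0.3811
    (4,1) via y @ 0.8800
    (3,1) via x @ 1.5358
    (2,1) via x @ 2.6905
    (2,0) via y @ 2.8800  # hit
  → r_2 = 2.8800
beam 3: φ=-45°, α=255°
  direction (-0.2588, -0.9659); cell (5,2); t to first gridline: x 1.2750, y 0.4555 (then +3.8637 / +1.0353)
    (5,1) via y @ 0.4555
    (4,1) via x @ 1.2750
    (4,0) via y @ 1.4908  # hit
  → r_3 = 1.4908
beam 4: φ=0°, α=300°
  direction (0.5000, -0.8660); cell (5,2); t to first gridline: x 1.3400, y 0.5081 (then +2.0000 / +1.1547)
    (5,1) via y @ 0.5081
    (6,1) via x @ 1.3400  # hit
  → r_4 = 1.3400
beam 5: φ=45°, α=345°
  direction (0.9659, -0.2588); cell (5,2); t to first gridline: x 0.6936, y 1.7000 (then +1.0353 / +3.8637)
    (6,2) via x @ 0.6936  # hit
  → r_5 = 0.6936
beam 6: φ=90°, α=30°
  direction (0.8660, 0.5000); cell (5,2); t to first gridline: x 0.7736, y 1.1200 (then +1.1547 / +2.0000)
    (6,2) via x @ 0.7736  # hit
  → r_6 = 0.7736
beam 7: φ=135°, α=75°
  direction (0.2588, 0.9659); cell (5,2); t to first gridline: x 2.5887, y 0.5798 (then +3.8637 / +1.0353)
    (5,3) via y @ 0.5798
    (5,4) via y @ 1.6150
    (6,4) via x @ 2.5887  # hit
  → r_7 = 2.5887

ranges = [4.4827, 2.8800, 1.4908, 1.3400, 0.6936, 0.7736, 2.5887]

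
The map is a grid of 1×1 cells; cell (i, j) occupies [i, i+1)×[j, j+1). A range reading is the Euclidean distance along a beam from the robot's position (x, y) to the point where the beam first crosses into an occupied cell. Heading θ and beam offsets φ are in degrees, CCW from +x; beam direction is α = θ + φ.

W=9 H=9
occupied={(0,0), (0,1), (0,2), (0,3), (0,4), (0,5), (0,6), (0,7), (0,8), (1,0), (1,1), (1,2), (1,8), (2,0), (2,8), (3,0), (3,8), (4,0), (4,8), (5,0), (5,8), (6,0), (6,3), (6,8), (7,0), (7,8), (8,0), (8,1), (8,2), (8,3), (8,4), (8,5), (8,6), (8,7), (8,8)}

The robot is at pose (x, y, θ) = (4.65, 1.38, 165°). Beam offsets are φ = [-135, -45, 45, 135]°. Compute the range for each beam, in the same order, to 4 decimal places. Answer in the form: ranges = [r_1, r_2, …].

ranges = [3.8682, 7.3000, 0.7600, 0.4388]

beam 1: φ=-135°, α=30°
  cosα=0.8660 sinα=0.5000 | (4,1) | tMaxX 0.4041 tMaxY 1.2400 | tΔX 1.1547 tΔY 2.0000
    t=0.4041 [x] (5,1)
    t=1.2400 [y] (5,2)
    t=1.5588 [x] (6,2)
    t=2.7135 [x] (7,2)
    t=3.2400 [y] (7,3)
    t=3.8682 [x] (8,3) — stop
  → r_1 = 3.8682
beam 2: φ=-45°, α=120°
  cosα=-0.5000 sinα=0.8660 | (4,1) | tMaxX 1.3000 tMaxY 0.7159 | tΔX 2.0000 tΔY 1.1547
    t=0.7159 [y] (4,2)
    t=1.3000 [x] (3,2)
    t=1.8706 [y] (3,3)
    t=3.0253 [y] (3,4)
    t=3.3000 [x] (2,4)
    t=4.1800 [y] (2,5)
    t=5.3000 [x] (1,5)
    t=5.3347 [y] (1,6)
    t=6.4894 [y] (1,7)
    t=7.3000 [x] (0,7) — stop
  → r_2 = 7.3000
beam 3: φ=45°, α=210°
  cosα=-0.8660 sinα=-0.5000 | (4,1) | tMaxX 0.7506 tMaxY 0.7600 | tΔX 1.1547 tΔY 2.0000
    t=0.7506 [x] (3,1)
    t=0.7600 [y] (3,0) — stop
  → r_3 = 0.7600
beam 4: φ=135°, α=300°
  cosα=0.5000 sinα=-0.8660 | (4,1) | tMaxX 0.7000 tMaxY 0.4388 | tΔX 2.0000 tΔY 1.1547
    t=0.4388 [y] (4,0) — stop
  → r_4 = 0.4388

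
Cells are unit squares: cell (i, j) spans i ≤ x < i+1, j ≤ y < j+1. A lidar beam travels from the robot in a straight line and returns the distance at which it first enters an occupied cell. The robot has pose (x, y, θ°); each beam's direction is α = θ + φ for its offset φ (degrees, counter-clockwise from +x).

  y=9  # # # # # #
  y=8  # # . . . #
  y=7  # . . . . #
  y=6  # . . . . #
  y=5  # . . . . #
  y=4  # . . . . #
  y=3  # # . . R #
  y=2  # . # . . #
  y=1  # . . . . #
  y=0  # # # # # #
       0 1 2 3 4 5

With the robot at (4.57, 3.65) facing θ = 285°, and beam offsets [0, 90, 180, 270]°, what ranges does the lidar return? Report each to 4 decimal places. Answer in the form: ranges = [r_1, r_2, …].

ranges = [1.6614, 0.4452, 5.5387, 2.5114]

beam 1: φ=0°, α=285°
  d=(0.2588,-0.9659)  start (4,3)  tX=1.6614 tY=0.6729  stride 1/|dx|=3.8637 1/|dy|=1.0353
    cross y-line → (4,2), t=0.6729
    cross x-line → (5,2), t=1.6614 (wall)
  → r_1 = 1.6614
beam 2: φ=90°, α=15°
  d=(0.9659,0.2588)  start (4,3)  tX=0.4452 tY=1.3523  stride 1/|dx|=1.0353 1/|dy|=3.8637
    cross x-line → (5,3), t=0.4452 (wall)
  → r_2 = 0.4452
beam 3: φ=180°, α=105°
  d=(-0.2588,0.9659)  start (4,3)  tX=2.2023 tY=0.3623  stride 1/|dx|=3.8637 1/|dy|=1.0353
    cross y-line → (4,4), t=0.3623
    cross y-line → (4,5), t=1.3976
    cross x-line → (3,5), t=2.2023
    cross y-line → (3,6), t=2.4329
    cross y-line → (3,7), t=3.4682
    cross y-line → (3,8), t=4.5035
    cross y-line → (3,9), t=5.5387 (wall)
  → r_3 = 5.5387
beam 4: φ=270°, α=195°
  d=(-0.9659,-0.2588)  start (4,3)  tX=0.5901 tY=2.5114  stride 1/|dx|=1.0353 1/|dy|=3.8637
    cross x-line → (3,3), t=0.5901
    cross x-line → (2,3), t=1.6254
    cross y-line → (2,2), t=2.5114 (wall)
  → r_4 = 2.5114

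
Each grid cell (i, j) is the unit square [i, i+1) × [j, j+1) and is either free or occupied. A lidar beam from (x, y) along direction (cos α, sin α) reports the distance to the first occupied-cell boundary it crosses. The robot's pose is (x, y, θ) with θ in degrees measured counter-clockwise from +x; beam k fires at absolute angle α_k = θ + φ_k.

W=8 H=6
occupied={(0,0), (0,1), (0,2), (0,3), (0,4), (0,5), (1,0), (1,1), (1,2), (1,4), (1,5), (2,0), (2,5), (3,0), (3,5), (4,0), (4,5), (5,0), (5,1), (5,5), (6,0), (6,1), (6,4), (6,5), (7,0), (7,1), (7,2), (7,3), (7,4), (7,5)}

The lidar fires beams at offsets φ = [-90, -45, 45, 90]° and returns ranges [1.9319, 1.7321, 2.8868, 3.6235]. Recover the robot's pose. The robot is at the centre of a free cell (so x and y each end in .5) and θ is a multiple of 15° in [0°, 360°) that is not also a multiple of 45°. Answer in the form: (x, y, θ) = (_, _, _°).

The pose lattice has 18·16 = 288 candidates. Test each by forward raycasting.
  (4.5, 1.5, 345°): beam 1 = 0.5176 ≠ 1.9319 ✗
  (2.5, 4.5, 30°): beam 1 = 4.0415 ≠ 1.9319 ✗
  (2.5, 1.5, 330°): beam 1 = 0.5774 ≠ 1.9319 ✗
  (2.5, 4.5, 15°): beam 1 = 3.6235 ≠ 1.9319 ✗
  (5.5, 2.5, 30°): beam 1 = 0.5774 ≠ 1.9319 ✗
  …
  (3.5, 3.5, 255°): r_1=1.9319, r_2=1.7321, r_3=2.8868, r_4=3.6235 — all match ✓
Unique over the lattice → pose = (3.5, 3.5, 255°).

(x, y, θ) = (3.5, 3.5, 255°)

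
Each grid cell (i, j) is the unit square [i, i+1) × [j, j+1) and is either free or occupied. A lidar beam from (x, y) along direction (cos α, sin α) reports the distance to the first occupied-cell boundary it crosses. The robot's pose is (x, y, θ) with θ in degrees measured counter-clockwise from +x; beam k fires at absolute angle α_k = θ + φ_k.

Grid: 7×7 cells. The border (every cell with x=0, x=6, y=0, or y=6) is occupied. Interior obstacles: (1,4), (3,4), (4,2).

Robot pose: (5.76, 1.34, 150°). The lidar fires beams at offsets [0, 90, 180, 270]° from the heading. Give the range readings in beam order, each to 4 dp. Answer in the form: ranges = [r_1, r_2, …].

beam 1: φ=0°, α=150°
  cosα=-0.8660 sinα=0.5000 | (5,1) | tMaxX 0.8776 tMaxY 1.3200 | tΔX 1.1547 tΔY 2.0000
    t=0.8776 [x] (4,1)
    t=1.3200 [y] (4,2) — stop
  → r_1 = 1.3200
beam 2: φ=90°, α=240°
  cosα=-0.5000 sinα=-0.8660 | (5,1) | tMaxX 1.5200 tMaxY 0.3926 | tΔX 2.0000 tΔY 1.1547
    t=0.3926 [y] (5,0) — stop
  → r_2 = 0.3926
beam 3: φ=180°, α=330°
  cosα=0.8660 sinα=-0.5000 | (5,1) | tMaxX 0.2771 tMaxY 0.6800 | tΔX 1.1547 tΔY 2.0000
    t=0.2771 [x] (6,1) — stop
  → r_3 = 0.2771
beam 4: φ=270°, α=60°
  cosα=0.5000 sinα=0.8660 | (5,1) | tMaxX 0.4800 tMaxY 0.7621 | tΔX 2.0000 tΔY 1.1547
    t=0.4800 [x] (6,1) — stop
  → r_4 = 0.4800

ranges = [1.3200, 0.3926, 0.2771, 0.4800]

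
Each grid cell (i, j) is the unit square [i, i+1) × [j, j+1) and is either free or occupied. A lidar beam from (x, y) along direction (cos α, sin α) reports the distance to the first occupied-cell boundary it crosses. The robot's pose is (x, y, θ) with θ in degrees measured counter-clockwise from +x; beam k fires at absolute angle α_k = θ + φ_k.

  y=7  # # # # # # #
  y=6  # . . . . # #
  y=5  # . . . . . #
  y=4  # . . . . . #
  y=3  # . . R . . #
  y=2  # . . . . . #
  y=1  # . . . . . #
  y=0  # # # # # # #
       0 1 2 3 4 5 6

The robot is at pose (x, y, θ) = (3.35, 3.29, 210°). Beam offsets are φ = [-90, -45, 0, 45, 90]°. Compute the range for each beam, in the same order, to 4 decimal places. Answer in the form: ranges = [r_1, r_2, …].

beam 1: φ=-90°, α=120°
  direction (-0.5000, 0.8660); cell (3,3); t to first gridline: x 0.7000, y 0.8198 (then +2.0000 / +1.1547)
    (2,3) via x @ 0.7000
    (2,4) via y @ 0.8198
    (2,5) via y @ 1.9745
    (1,5) via x @ 2.7000
    (1,6) via y @ 3.1292
    (1,7) via y @ 4.2839  # hit
  → r_1 = 4.2839
beam 2: φ=-45°, α=165°
  direction (-0.9659, 0.2588); cell (3,3); t to first gridline: x 0.3623, y 2.7432 (then +1.0353 / +3.8637)
    (2,3) via x @ 0.3623
    (1,3) via x @ 1.3976
    (0,3) via x @ 2.4329  # hit
  → r_2 = 2.4329
beam 3: φ=0°, α=210°
  direction (-0.8660, -0.5000); cell (3,3); t to first gridline: x 0.4041, y 0.5800 (then +1.1547 / +2.0000)
    (2,3) via x @ 0.4041
    (2,2) via y @ 0.5800
    (1,2) via x @ 1.5588
    (1,1) via y @ 2.5800
    (0,1) via x @ 2.7135  # hit
  → r_3 = 2.7135
beam 4: φ=45°, α=255°
  direction (-0.2588, -0.9659); cell (3,3); t to first gridline: x 1.3523, y 0.3002 (then +3.8637 / +1.0353)
    (3,2) via y @ 0.3002
    (3,1) via y @ 1.3355
    (2,1) via x @ 1.3523
    (2,0) via y @ 2.3708  # hit
  → r_4 = 2.3708
beam 5: φ=90°, α=300°
  direction (0.5000, -0.8660); cell (3,3); t to first gridline: x 1.3000, y 0.3349 (then +2.0000 / +1.1547)
    (3,2) via y @ 0.3349
    (4,2) via x @ 1.3000
    (4,1) via y @ 1.4896
    (4,0) via y @ 2.6443  # hit
  → r_5 = 2.6443

ranges = [4.2839, 2.4329, 2.7135, 2.3708, 2.6443]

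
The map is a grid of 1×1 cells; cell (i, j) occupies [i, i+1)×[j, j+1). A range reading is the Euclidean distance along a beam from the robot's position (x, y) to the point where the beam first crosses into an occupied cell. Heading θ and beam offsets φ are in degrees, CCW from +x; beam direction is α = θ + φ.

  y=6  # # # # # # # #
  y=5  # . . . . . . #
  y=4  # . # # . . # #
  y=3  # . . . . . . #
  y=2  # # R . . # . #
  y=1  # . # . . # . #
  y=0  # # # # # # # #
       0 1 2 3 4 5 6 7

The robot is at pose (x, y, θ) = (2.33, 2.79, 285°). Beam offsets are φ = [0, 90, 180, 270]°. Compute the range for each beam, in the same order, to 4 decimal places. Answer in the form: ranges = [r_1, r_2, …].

ranges = [0.8179, 4.6751, 1.2527, 0.3416]

beam 1: φ=0°, α=285°
  direction (0.2588, -0.9659); cell (2,2); t to first gridline: x 2.5887, y 0.8179 (then +3.8637 / +1.0353)
    (2,1) via y @ 0.8179  # hit
  → r_1 = 0.8179
beam 2: φ=90°, α=15°
  direction (0.9659, 0.2588); cell (2,2); t to first gridline: x 0.6936, y 0.8114 (then +1.0353 / +3.8637)
    (3,2) via x @ 0.6936
    (3,3) via y @ 0.8114
    (4,3) via x @ 1.7289
    (5,3) via x @ 2.7642
    (6,3) via x @ 3.7995
    (6,4) via y @ 4.6751  # hit
  → r_2 = 4.6751
beam 3: φ=180°, α=105°
  direction (-0.2588, 0.9659); cell (2,2); t to first gridline: x 1.2750, y 0.2174 (then +3.8637 / +1.0353)
    (2,3) via y @ 0.2174
    (2,4) via y @ 1.2527  # hit
  → r_3 = 1.2527
beam 4: φ=270°, α=195°
  direction (-0.9659, -0.2588); cell (2,2); t to first gridline: x 0.3416, y 3.0523 (then +1.0353 / +3.8637)
    (1,2) via x @ 0.3416  # hit
  → r_4 = 0.3416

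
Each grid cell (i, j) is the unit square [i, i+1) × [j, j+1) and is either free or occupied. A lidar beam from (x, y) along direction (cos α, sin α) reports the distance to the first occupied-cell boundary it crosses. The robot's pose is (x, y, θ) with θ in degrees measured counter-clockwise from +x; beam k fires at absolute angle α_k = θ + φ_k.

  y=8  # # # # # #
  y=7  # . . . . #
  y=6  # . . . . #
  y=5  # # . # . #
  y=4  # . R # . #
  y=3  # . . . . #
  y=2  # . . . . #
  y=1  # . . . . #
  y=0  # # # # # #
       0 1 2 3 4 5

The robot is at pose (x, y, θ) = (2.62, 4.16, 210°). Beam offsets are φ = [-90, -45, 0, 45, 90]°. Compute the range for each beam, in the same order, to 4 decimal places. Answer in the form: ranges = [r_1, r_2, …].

beam 1: φ=-90°, α=120°
  dir = (cos 120°, sin 120°) = (-0.5000, 0.8660); from cell (2,4)
  next x-line at t=1.2400, next y-line at t=0.9699; Δt_x=2.0000, Δt_y=1.1547
    y: enter (2,5) at t=0.9699
    x: enter (1,5) at t=1.2400 ← occupied
  → r_1 = 1.2400
beam 2: φ=-45°, α=165°
  dir = (cos 165°, sin 165°) = (-0.9659, 0.2588); from cell (2,4)
  next x-line at t=0.6419, next y-line at t=3.2455; Δt_x=1.0353, Δt_y=3.8637
    x: enter (1,4) at t=0.6419
    x: enter (0,4) at t=1.6771 ← occupied
  → r_2 = 1.6771
beam 3: φ=0°, α=210°
  dir = (cos 210°, sin 210°) = (-0.8660, -0.5000); from cell (2,4)
  next x-line at t=0.7159, next y-line at t=0.3200; Δt_x=1.1547, Δt_y=2.0000
    y: enter (2,3) at t=0.3200
    x: enter (1,3) at t=0.7159
    x: enter (0,3) at t=1.8706 ← occupied
  → r_3 = 1.8706
beam 4: φ=45°, α=255°
  dir = (cos 255°, sin 255°) = (-0.2588, -0.9659); from cell (2,4)
  next x-line at t=2.3955, next y-line at t=0.1656; Δt_x=3.8637, Δt_y=1.0353
    y: enter (2,3) at t=0.1656
    y: enter (2,2) at t=1.2009
    y: enter (2,1) at t=2.2362
    x: enter (1,1) at t=2.3955
    y: enter (1,0) at t=3.2715 ← occupied
  → r_4 = 3.2715
beam 5: φ=90°, α=300°
  dir = (cos 300°, sin 300°) = (0.5000, -0.8660); from cell (2,4)
  next x-line at t=0.7600, next y-line at t=0.1848; Δt_x=2.0000, Δt_y=1.1547
    y: enter (2,3) at t=0.1848
    x: enter (3,3) at t=0.7600
    y: enter (3,2) at t=1.3395
    y: enter (3,1) at t=2.4942
    x: enter (4,1) at t=2.7600
    y: enter (4,0) at t=3.6489 ← occupied
  → r_5 = 3.6489

ranges = [1.2400, 1.6771, 1.8706, 3.2715, 3.6489]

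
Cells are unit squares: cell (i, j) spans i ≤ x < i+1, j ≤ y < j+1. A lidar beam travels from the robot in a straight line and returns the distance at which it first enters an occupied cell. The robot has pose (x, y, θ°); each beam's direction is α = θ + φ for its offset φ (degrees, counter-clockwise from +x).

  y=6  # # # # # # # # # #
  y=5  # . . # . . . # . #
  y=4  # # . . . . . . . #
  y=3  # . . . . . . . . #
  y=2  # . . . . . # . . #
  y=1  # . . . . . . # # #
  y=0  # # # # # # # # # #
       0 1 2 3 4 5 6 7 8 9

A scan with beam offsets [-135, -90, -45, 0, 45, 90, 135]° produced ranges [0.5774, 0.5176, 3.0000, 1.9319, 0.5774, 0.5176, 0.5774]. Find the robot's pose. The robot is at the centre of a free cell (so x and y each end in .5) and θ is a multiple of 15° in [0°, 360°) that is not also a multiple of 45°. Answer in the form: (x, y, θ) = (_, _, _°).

Candidates: 34 free-cell centres × 16 headings = 544 poses. Raycast each; keep the one whose scan matches to 4 dp.
  (5.5, 1.5, 345°): beam 1 = 1.0000 ≠ 0.5774 ✗
  (6.5, 5.5, 150°): beam 1 = 0.5176 ≠ 0.5774 ✗
  (6.5, 1.5, 285°): beam 1 = 5.1962 ≠ 0.5774 ✗
  …
  (8.5, 5.5, 285°): r_1=0.5774, r_2=0.5176, r_3=3.0000, r_4=1.9319, r_5=0.5774, r_6=0.5176, r_7=0.5774 — all match ✓
No second candidate reproduces the full scan.

(x, y, θ) = (8.5, 5.5, 285°)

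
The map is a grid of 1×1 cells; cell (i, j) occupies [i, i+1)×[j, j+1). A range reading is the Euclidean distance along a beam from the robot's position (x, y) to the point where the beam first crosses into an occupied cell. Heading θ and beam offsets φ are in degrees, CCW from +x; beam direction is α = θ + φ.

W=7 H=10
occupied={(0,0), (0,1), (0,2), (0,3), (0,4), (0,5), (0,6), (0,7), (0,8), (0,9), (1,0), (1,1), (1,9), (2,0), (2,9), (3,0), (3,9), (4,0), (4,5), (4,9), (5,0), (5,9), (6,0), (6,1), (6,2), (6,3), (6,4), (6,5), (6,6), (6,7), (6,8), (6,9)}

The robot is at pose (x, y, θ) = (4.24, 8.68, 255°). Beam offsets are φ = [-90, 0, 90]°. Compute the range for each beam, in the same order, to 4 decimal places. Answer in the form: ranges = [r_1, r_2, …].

ranges = [1.2364, 7.9509, 1.8221]

beam 1: φ=-90°, α=165°
  direction (-0.9659, 0.2588); cell (4,8); t to first gridline: x 0.2485, y 1.2364 (then +1.0353 / +3.8637)
    (3,8) via x @ 0.2485
    (3,9) via y @ 1.2364  # hit
  → r_1 = 1.2364
beam 2: φ=0°, α=255°
  direction (-0.2588, -0.9659); cell (4,8); t to first gridline: x 0.9273, y 0.7040 (then +3.8637 / +1.0353)
    (4,7) via y @ 0.7040
    (3,7) via x @ 0.9273
    (3,6) via y @ 1.7393
    (3,5) via y @ 2.7745
    (3,4) via y @ 3.8098
    (2,4) via x @ 4.7910
    (2,3) via y @ 4.8451
    (2,2) via y @ 5.8804
    (2,1) via y @ 6.9156
    (2,0) via y @ 7.9509  # hit
  → r_2 = 7.9509
beam 3: φ=90°, α=345°
  direction (0.9659, -0.2588); cell (4,8); t to first gridline: x 0.7868, y 2.6273 (then +1.0353 / +3.8637)
    (5,8) via x @ 0.7868
    (6,8) via x @ 1.8221  # hit
  → r_3 = 1.8221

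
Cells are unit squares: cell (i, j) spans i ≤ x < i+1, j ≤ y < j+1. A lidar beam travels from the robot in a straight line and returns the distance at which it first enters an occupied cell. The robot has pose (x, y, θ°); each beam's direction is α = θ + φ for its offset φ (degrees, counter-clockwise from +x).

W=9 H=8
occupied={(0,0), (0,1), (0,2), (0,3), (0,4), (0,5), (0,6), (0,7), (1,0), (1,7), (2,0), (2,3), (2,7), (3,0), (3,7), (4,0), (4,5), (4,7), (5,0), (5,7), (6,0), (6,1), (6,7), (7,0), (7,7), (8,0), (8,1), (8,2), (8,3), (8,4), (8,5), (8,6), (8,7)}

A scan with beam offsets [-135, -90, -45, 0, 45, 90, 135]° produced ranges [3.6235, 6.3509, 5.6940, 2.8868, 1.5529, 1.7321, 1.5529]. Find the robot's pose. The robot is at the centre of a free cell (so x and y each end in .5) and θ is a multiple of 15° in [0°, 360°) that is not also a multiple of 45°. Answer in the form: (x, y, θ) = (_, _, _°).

Candidates: 39 free-cell centres × 16 headings = 624 poses. Raycast each; keep the one whose scan matches to 4 dp.
  (2.5, 5.5, 330°): beam 1 = 1.5529 ≠ 3.6235 ✗
  (2.5, 5.5, 240°): beam 1 = 1.5529 ≠ 3.6235 ✗
  (6.5, 2.5, 120°): beam 1 = 1.5529 ≠ 3.6235 ✗
  (7.5, 4.5, 210°): beam 1 = 1.9319 ≠ 3.6235 ✗
  …
  (6.5, 3.5, 240°): r_1=3.6235, r_2=6.3509, r_3=5.6940, r_4=2.8868, r_5=1.5529, r_6=1.7321, r_7=1.5529 — all match ✓
Unique over the lattice → pose = (6.5, 3.5, 240°).

(x, y, θ) = (6.5, 3.5, 240°)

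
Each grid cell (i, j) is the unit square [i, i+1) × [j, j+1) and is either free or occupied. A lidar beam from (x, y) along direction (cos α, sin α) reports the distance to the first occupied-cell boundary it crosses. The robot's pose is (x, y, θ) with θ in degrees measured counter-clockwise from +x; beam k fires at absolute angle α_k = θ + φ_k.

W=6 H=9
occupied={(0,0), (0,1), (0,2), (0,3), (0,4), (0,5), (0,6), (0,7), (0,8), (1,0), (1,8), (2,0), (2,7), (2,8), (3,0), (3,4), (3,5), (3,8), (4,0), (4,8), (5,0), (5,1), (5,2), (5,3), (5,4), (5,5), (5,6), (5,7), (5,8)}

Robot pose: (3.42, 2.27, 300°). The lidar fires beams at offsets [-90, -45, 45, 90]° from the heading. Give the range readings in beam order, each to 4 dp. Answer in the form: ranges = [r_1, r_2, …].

ranges = [2.5400, 1.3148, 1.6357, 1.8244]

beam 1: φ=-90°, α=210°
  d=(-0.8660,-0.5000)  start (3,2)  tX=0.4850 tY=0.5400  stride 1/|dx|=1.1547 1/|dy|=2.0000
    cross x-line → (2,2), t=0.4850
    cross y-line → (2,1), t=0.5400
    cross x-line → (1,1), t=1.6397
    cross y-line → (1,0), t=2.5400 (wall)
  → r_1 = 2.5400
beam 2: φ=-45°, α=255°
  d=(-0.2588,-0.9659)  start (3,2)  tX=1.6228 tY=0.2795  stride 1/|dx|=3.8637 1/|dy|=1.0353
    cross y-line → (3,1), t=0.2795
    cross y-line → (3,0), t=1.3148 (wall)
  → r_2 = 1.3148
beam 3: φ=45°, α=345°
  d=(0.9659,-0.2588)  start (3,2)  tX=0.6005 tY=1.0432  stride 1/|dx|=1.0353 1/|dy|=3.8637
    cross x-line → (4,2), t=0.6005
    cross y-line → (4,1), t=1.0432
    cross x-line → (5,1), t=1.6357 (wall)
  → r_3 = 1.6357
beam 4: φ=90°, α=30°
  d=(0.8660,0.5000)  start (3,2)  tX=0.6697 tY=1.4600  stride 1/|dx|=1.1547 1/|dy|=2.0000
    cross x-line → (4,2), t=0.6697
    cross y-line → (4,3), t=1.4600
    cross x-line → (5,3), t=1.8244 (wall)
  → r_4 = 1.8244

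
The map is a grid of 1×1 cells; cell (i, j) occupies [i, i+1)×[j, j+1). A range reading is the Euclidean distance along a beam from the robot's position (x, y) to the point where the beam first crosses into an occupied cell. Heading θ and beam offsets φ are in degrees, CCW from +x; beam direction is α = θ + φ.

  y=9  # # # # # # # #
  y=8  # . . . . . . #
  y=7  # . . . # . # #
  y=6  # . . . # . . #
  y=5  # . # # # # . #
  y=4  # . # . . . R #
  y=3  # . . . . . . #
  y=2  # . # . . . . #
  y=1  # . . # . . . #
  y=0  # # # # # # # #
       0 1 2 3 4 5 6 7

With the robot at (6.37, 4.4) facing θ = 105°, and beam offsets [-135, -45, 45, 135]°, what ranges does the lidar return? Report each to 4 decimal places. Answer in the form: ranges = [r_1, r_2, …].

ranges = [0.7275, 1.2600, 1.2000, 3.9260]

beam 1: φ=-135°, α=330°
  d=(0.8660,-0.5000)  start (6,4)  tX=0.7275 tY=0.8000  stride 1/|dx|=1.1547 1/|dy|=2.0000
    cross x-line → (7,4), t=0.7275 (wall)
  → r_1 = 0.7275
beam 2: φ=-45°, α=60°
  d=(0.5000,0.8660)  start (6,4)  tX=1.2600 tY=0.6928  stride 1/|dx|=2.0000 1/|dy|=1.1547
    cross y-line → (6,5), t=0.6928
    cross x-line → (7,5), t=1.2600 (wall)
  → r_2 = 1.2600
beam 3: φ=45°, α=150°
  d=(-0.8660,0.5000)  start (6,4)  tX=0.4272 tY=1.2000  stride 1/|dx|=1.1547 1/|dy|=2.0000
    cross x-line → (5,4), t=0.4272
    cross y-line → (5,5), t=1.2000 (wall)
  → r_3 = 1.2000
beam 4: φ=135°, α=240°
  d=(-0.5000,-0.8660)  start (6,4)  tX=0.7400 tY=0.4619  stride 1/|dx|=2.0000 1/|dy|=1.1547
    cross y-line → (6,3), t=0.4619
    cross x-line → (5,3), t=0.7400
    cross y-line → (5,2), t=1.6166
    cross x-line → (4,2), t=2.7400
    cross y-line → (4,1), t=2.7713
    cross y-line → (4,0), t=3.9260 (wall)
  → r_4 = 3.9260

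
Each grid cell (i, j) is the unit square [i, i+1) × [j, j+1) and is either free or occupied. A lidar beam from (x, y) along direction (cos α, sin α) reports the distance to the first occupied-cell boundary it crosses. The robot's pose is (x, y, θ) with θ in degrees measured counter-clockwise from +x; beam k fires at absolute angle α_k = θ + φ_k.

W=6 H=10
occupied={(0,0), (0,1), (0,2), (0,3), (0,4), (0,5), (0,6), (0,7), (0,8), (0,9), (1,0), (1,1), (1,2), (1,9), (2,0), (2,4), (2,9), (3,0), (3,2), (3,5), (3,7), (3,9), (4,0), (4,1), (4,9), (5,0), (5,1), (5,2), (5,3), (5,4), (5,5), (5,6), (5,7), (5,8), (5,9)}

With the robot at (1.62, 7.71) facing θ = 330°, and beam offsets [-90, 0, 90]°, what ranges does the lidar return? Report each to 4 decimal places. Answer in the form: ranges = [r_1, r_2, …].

beam 1: φ=-90°, α=240°
  direction (-0.5000, -0.8660); cell (1,7); t to first gridline: x 1.2400, y 0.8198 (then +2.0000 / +1.1547)
    (1,6) via y @ 0.8198
    (0,6) via x @ 1.2400  # hit
  → r_1 = 1.2400
beam 2: φ=0°, α=330°
  direction (0.8660, -0.5000); cell (1,7); t to first gridline: x 0.4388, y 1.4200 (then +1.1547 / +2.0000)
    (2,7) via x @ 0.4388
    (2,6) via y @ 1.4200
    (3,6) via x @ 1.5935
    (4,6) via x @ 2.7482
    (4,5) via y @ 3.4200
    (5,5) via x @ 3.9029  # hit
  → r_2 = 3.9029
beam 3: φ=90°, α=60°
  direction (0.5000, 0.8660); cell (1,7); t to first gridline: x 0.7600, y 0.3349 (then +2.0000 / +1.1547)
    (1,8) via y @ 0.3349
    (2,8) via x @ 0.7600
    (2,9) via y @ 1.4896  # hit
  → r_3 = 1.4896

ranges = [1.2400, 3.9029, 1.4896]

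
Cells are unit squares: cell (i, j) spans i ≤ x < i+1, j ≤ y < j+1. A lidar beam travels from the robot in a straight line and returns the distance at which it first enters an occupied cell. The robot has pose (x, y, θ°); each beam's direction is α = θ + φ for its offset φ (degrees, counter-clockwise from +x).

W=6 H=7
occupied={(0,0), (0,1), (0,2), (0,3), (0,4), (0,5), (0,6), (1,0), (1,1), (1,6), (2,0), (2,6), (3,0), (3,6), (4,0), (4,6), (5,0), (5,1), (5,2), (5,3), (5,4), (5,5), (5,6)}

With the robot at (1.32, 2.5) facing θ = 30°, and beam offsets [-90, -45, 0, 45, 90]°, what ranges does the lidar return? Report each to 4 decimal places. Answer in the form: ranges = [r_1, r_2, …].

beam 1: φ=-90°, α=300°
  direction (0.5000, -0.8660); cell (1,2); t to first gridline: x 1.3600, y 0.5774 (then +2.0000 / +1.1547)
    (1,1) via y @ 0.5774  # hit
  → r_1 = 0.5774
beam 2: φ=-45°, α=345°
  direction (0.9659, -0.2588); cell (1,2); t to first gridline: x 0.7040, y 1.9319 (then +1.0353 / +3.8637)
    (2,2) via x @ 0.7040
    (3,2) via x @ 1.7393
    (3,1) via y @ 1.9319
    (4,1) via x @ 2.7745
    (5,1) via x @ 3.8098  # hit
  → r_2 = 3.8098
beam 3: φ=0°, α=30°
  direction (0.8660, 0.5000); cell (1,2); t to first gridline: x 0.7852, y 1.0000 (then +1.1547 / +2.0000)
    (2,2) via x @ 0.7852
    (2,3) via y @ 1.0000
    (3,3) via x @ 1.9399
    (3,4) via y @ 3.0000
    (4,4) via x @ 3.0946
    (5,4) via x @ 4.2493  # hit
  → r_3 = 4.2493
beam 4: φ=45°, α=75°
  direction (0.2588, 0.9659); cell (1,2); t to first gridline: x 2.6273, y 0.5176 (then +3.8637 / +1.0353)
    (1,3) via y @ 0.5176
    (1,4) via y @ 1.5529
    (1,5) via y @ 2.5882
    (2,5) via x @ 2.6273
    (2,6) via y @ 3.6235  # hit
  → r_4 = 3.6235
beam 5: φ=90°, α=120°
  direction (-0.5000, 0.8660); cell (1,2); t to first gridline: x 0.6400, y 0.5774 (then +2.0000 / +1.1547)
    (1,3) via y @ 0.5774
    (0,3) via x @ 0.6400  # hit
  → r_5 = 0.6400

ranges = [0.5774, 3.8098, 4.2493, 3.6235, 0.6400]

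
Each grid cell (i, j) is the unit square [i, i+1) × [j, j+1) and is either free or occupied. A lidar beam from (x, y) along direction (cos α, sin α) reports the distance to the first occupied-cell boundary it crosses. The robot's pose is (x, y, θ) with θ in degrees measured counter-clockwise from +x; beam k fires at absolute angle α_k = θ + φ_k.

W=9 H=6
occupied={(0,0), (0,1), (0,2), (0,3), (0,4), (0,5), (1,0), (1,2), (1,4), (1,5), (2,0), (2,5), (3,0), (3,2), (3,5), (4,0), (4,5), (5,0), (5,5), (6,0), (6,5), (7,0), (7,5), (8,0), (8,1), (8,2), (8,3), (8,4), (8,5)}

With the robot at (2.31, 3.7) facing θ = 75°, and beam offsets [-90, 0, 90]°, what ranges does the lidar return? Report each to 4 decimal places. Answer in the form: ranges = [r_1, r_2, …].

beam 1: φ=-90°, α=345°
  dir = (cos 345°, sin 345°) = (0.9659, -0.2588); from cell (2,3)
  next x-line at t=0.7143, next y-line at t=2.7046; Δt_x=1.0353, Δt_y=3.8637
    x: enter (3,3) at t=0.7143
    x: enter (4,3) at t=1.7496
    y: enter (4,2) at t=2.7046
    x: enter (5,2) at t=2.7849
    x: enter (6,2) at t=3.8202
    x: enter (7,2) at t=4.8554
    x: enter (8,2) at t=5.8907 ← occupied
  → r_1 = 5.8907
beam 2: φ=0°, α=75°
  dir = (cos 75°, sin 75°) = (0.2588, 0.9659); from cell (2,3)
  next x-line at t=2.6660, next y-line at t=0.3106; Δt_x=3.8637, Δt_y=1.0353
    y: enter (2,4) at t=0.3106
    y: enter (2,5) at t=1.3459 ← occupied
  → r_2 = 1.3459
beam 3: φ=90°, α=165°
  dir = (cos 165°, sin 165°) = (-0.9659, 0.2588); from cell (2,3)
  next x-line at t=0.3209, next y-line at t=1.1591; Δt_x=1.0353, Δt_y=3.8637
    x: enter (1,3) at t=0.3209
    y: enter (1,4) at t=1.1591 ← occupied
  → r_3 = 1.1591

ranges = [5.8907, 1.3459, 1.1591]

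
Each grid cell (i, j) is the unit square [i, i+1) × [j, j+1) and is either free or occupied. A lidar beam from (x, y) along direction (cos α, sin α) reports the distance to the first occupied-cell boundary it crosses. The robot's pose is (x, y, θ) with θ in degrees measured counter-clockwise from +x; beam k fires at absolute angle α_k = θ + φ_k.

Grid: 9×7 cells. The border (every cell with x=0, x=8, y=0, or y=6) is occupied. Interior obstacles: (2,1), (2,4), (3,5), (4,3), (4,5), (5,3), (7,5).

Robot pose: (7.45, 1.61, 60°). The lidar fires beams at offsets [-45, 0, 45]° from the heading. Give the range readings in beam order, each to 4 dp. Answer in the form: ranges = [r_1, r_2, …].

beam 1: φ=-45°, α=15°
  dir = (cos 15°, sin 15°) = (0.9659, 0.2588); from cell (7,1)
  next x-line at t=0.5694, next y-line at t=1.5068; Δt_x=1.0353, Δt_y=3.8637
    x: enter (8,1) at t=0.5694 ← occupied
  → r_1 = 0.5694
beam 2: φ=0°, α=60°
  dir = (cos 60°, sin 60°) = (0.5000, 0.8660); from cell (7,1)
  next x-line at t=1.1000, next y-line at t=0.4503; Δt_x=2.0000, Δt_y=1.1547
    y: enter (7,2) at t=0.4503
    x: enter (8,2) at t=1.1000 ← occupied
  → r_2 = 1.1000
beam 3: φ=45°, α=105°
  dir = (cos 105°, sin 105°) = (-0.2588, 0.9659); from cell (7,1)
  next x-line at t=1.7387, next y-line at t=0.4038; Δt_x=3.8637, Δt_y=1.0353
    y: enter (7,2) at t=0.4038
    y: enter (7,3) at t=1.4390
    x: enter (6,3) at t=1.7387
    y: enter (6,4) at t=2.4743
    y: enter (6,5) at t=3.5096
    y: enter (6,6) at t=4.5449 ← occupied
  → r_3 = 4.5449

ranges = [0.5694, 1.1000, 4.5449]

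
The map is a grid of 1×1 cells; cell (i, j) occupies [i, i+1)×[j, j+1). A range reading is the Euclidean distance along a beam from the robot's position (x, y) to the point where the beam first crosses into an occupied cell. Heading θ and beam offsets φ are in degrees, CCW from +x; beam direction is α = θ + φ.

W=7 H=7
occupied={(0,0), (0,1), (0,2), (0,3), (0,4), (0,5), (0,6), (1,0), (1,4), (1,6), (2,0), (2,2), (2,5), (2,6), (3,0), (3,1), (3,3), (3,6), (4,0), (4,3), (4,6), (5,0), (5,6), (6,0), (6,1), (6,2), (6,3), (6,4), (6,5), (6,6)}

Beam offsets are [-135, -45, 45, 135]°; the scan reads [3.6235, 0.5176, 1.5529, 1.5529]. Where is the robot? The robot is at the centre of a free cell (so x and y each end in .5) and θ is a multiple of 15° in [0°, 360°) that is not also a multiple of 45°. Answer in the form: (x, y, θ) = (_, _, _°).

Candidates: 19 free-cell centres × 16 headings = 304 poses. Raycast each; keep the one whose scan matches to 4 dp.
  (1.5, 1.5, 240°): beam 1 = 1.9319 ≠ 3.6235 ✗
  (3.5, 5.5, 165°): beam 1 = 1.0000 ≠ 3.6235 ✗
  (3.5, 4.5, 240°): beam 1 = 1.5529 ≠ 3.6235 ✗
  …
  (4.5, 4.5, 330°): r_1=3.6235, r_2=0.5176, r_3=1.5529, r_4=1.5529 — all match ✓
Unique over the lattice → pose = (4.5, 4.5, 330°).

(x, y, θ) = (4.5, 4.5, 330°)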